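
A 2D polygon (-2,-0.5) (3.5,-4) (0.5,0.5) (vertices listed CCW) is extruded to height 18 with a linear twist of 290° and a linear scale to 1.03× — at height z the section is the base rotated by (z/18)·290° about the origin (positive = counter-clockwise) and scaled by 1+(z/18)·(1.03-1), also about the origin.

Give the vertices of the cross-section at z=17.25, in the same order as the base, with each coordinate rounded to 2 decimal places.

t = z/height = 17.25/18 = 0.958333
s = 1 + (scale-1)·z/height = 1 + (1.03-1)·17.25/18 = 1.028750
θ = twist·z/height = 290°·17.25/18 = 277.9167° = 4.850561 rad
cos θ = 0.137733, sin θ = -0.990469 (intermediates below are computed at full precision and shown rounded to 5 d.p.)
v1: (-2,-0.5) → rotate → (-0.77070,1.91207) → ×s → (-0.79286,1.96704) → (-0.79,1.97)
v2: (3.5,-4) → rotate → (-3.47981,-4.01757) → ×s → (-3.57986,-4.13308) → (-3.58,-4.13)
v3: (0.5,0.5) → rotate → (0.56410,-0.42637) → ×s → (0.58032,-0.43863) → (0.58,-0.44)

Cross-section at z=17.25: (-0.79,1.97) (-3.58,-4.13) (0.58,-0.44)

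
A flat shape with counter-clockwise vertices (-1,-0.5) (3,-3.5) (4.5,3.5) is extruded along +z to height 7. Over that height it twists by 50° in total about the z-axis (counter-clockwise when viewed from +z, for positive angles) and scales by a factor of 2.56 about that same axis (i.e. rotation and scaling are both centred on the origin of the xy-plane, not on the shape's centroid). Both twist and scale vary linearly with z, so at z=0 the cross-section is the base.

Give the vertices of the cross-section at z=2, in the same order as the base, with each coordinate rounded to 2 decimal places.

t = z/height = 2/7 = 0.285714
s = 1 + (scale-1)·z/height = 1 + (2.56-1)·2/7 = 1.445714
θ = twist·z/height = 50°·2/7 = 14.2857° = 0.249333 rad
cos θ = 0.969077, sin θ = 0.246757 (intermediates below are computed at full precision and shown rounded to 5 d.p.)
v1: (-1,-0.5) → rotate → (-0.84570,-0.73130) → ×s → (-1.22264,-1.05725) → (-1.22,-1.06)
v2: (3,-3.5) → rotate → (3.77088,-2.65150) → ×s → (5.45162,-3.83331) → (5.45,-3.83)
v3: (4.5,3.5) → rotate → (3.49720,4.50218) → ×s → (5.05595,6.50886) → (5.06,6.51)

Cross-section at z=2: (-1.22,-1.06) (5.45,-3.83) (5.06,6.51)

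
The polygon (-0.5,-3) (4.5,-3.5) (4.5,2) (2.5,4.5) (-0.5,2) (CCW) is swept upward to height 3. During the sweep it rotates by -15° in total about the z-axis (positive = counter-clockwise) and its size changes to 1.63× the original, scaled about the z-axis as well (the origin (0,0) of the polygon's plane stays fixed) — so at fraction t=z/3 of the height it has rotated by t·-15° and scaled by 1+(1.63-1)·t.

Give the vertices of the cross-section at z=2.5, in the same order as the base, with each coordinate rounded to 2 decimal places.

Cross-section at z=2.5: (-1.73,-4.30) (5.54,-6.70) (7.36,1.49) (5.21,5.87) (-0.08,3.14)

t = z/height = 2.5/3 = 0.833333
s = 1 + (scale-1)·z/height = 1 + (1.63-1)·2.5/3 = 1.525000
θ = twist·z/height = -15°·2.5/3 = -12.5000° = -0.218166 rad
cos θ = 0.976296, sin θ = -0.216440 (intermediates below are computed at full precision and shown rounded to 5 d.p.)
v1: (-0.5,-3) → rotate → (-1.13747,-2.82067) → ×s → (-1.73464,-4.30152) → (-1.73,-4.30)
v2: (4.5,-3.5) → rotate → (3.63579,-4.39101) → ×s → (5.54458,-6.69630) → (5.54,-6.70)
v3: (4.5,2) → rotate → (4.82621,0.97861) → ×s → (7.35997,1.49239) → (7.36,1.49)
v4: (2.5,4.5) → rotate → (3.41472,3.85223) → ×s → (5.20745,5.87466) → (5.21,5.87)
v5: (-0.5,2) → rotate → (-0.05527,2.06081) → ×s → (-0.08428,3.14274) → (-0.08,3.14)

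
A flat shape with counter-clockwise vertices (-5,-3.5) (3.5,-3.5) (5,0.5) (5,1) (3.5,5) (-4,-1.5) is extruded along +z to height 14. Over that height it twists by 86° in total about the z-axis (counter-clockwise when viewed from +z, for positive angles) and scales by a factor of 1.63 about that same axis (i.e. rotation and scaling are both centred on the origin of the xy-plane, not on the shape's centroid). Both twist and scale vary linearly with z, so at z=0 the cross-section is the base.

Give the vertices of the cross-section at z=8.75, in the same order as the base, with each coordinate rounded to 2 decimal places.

t = z/height = 8.75/14 = 0.625
s = 1 + (scale-1)·z/height = 1 + (1.63-1)·8.75/14 = 1.393750
θ = twist·z/height = 86°·8.75/14 = 53.7500° = 0.938114 rad
cos θ = 0.591310, sin θ = 0.806445 (intermediates below are computed at full precision and shown rounded to 5 d.p.)
v1: (-5,-3.5) → rotate → (-0.13399,-6.10181) → ×s → (-0.18675,-8.50439) → (-0.19,-8.50)
v2: (3.5,-3.5) → rotate → (4.89214,0.75297) → ×s → (6.81842,1.04946) → (6.82,1.05)
v3: (5,0.5) → rotate → (2.55333,4.32788) → ×s → (3.55870,6.03198) → (3.56,6.03)
v4: (5,1) → rotate → (2.15010,4.62353) → ×s → (2.99671,6.44405) → (3.00,6.44)
v5: (3.5,5) → rotate → (-1.96264,5.77910) → ×s → (-2.73543,8.05463) → (-2.74,8.05)
v6: (-4,-1.5) → rotate → (-1.15557,-4.11274) → ×s → (-1.61058,-5.73214) → (-1.61,-5.73)

Cross-section at z=8.75: (-0.19,-8.50) (6.82,1.05) (3.56,6.03) (3.00,6.44) (-2.74,8.05) (-1.61,-5.73)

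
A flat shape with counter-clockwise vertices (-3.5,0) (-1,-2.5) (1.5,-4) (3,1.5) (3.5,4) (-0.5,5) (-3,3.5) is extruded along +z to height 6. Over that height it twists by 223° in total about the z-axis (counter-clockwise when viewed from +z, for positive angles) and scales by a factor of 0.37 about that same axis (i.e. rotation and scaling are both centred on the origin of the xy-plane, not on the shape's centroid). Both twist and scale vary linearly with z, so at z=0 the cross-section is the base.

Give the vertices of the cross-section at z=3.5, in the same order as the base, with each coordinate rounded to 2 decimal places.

t = z/height = 3.5/6 = 0.583333
s = 1 + (scale-1)·z/height = 1 + (0.37-1)·3.5/6 = 0.632500
θ = twist·z/height = 223°·3.5/6 = 130.0833° = 2.270382 rad
cos θ = -0.643901, sin θ = 0.765109 (intermediates below are computed at full precision and shown rounded to 5 d.p.)
v1: (-3.5,0) → rotate → (2.25365,-2.67788) → ×s → (1.42544,-1.69376) → (1.43,-1.69)
v2: (-1,-2.5) → rotate → (2.55667,0.84464) → ×s → (1.61710,0.53424) → (1.62,0.53)
v3: (1.5,-4) → rotate → (2.09458,3.72327) → ×s → (1.32482,2.35497) → (1.32,2.35)
v4: (3,1.5) → rotate → (-3.07937,1.32947) → ×s → (-1.94770,0.84089) → (-1.95,0.84)
v5: (3.5,4) → rotate → (-5.31409,0.10228) → ×s → (-3.36116,0.06469) → (-3.36,0.06)
v6: (-0.5,5) → rotate → (-3.50359,-3.60206) → ×s → (-2.21602,-2.27830) → (-2.22,-2.28)
v7: (-3,3.5) → rotate → (-0.74618,-4.54898) → ×s → (-0.47196,-2.87723) → (-0.47,-2.88)

Cross-section at z=3.5: (1.43,-1.69) (1.62,0.53) (1.32,2.35) (-1.95,0.84) (-3.36,0.06) (-2.22,-2.28) (-0.47,-2.88)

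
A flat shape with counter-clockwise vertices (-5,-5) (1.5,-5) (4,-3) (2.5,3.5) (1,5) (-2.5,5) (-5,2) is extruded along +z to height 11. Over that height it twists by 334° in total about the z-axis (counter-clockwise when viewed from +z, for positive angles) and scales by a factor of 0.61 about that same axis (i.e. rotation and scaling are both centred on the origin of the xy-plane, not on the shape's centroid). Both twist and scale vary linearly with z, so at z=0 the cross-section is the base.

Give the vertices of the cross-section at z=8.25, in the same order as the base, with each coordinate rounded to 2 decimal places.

t = z/height = 8.25/11 = 0.75
s = 1 + (scale-1)·z/height = 1 + (0.61-1)·8.25/11 = 0.707500
θ = twist·z/height = 334°·8.25/11 = 250.5000° = 4.372050 rad
cos θ = -0.333807, sin θ = -0.942641 (intermediates below are computed at full precision and shown rounded to 5 d.p.)
v1: (-5,-5) → rotate → (-3.04417,6.38224) → ×s → (-2.15375,4.51544) → (-2.15,4.52)
v2: (1.5,-5) → rotate → (-5.21392,0.25507) → ×s → (-3.68885,0.18046) → (-3.69,0.18)
v3: (4,-3) → rotate → (-4.16315,-2.76915) → ×s → (-2.94543,-1.95917) → (-2.95,-1.96)
v4: (2.5,3.5) → rotate → (2.46473,-3.52493) → ×s → (1.74380,-2.49389) → (1.74,-2.49)
v5: (1,5) → rotate → (4.37940,-2.61168) → ×s → (3.09843,-1.84776) → (3.10,-1.85)
v6: (-2.5,5) → rotate → (5.54772,0.68757) → ×s → (3.92502,0.48646) → (3.93,0.49)
v7: (-5,2) → rotate → (3.55432,4.04559) → ×s → (2.51468,2.86226) → (2.51,2.86)

Cross-section at z=8.25: (-2.15,4.52) (-3.69,0.18) (-2.95,-1.96) (1.74,-2.49) (3.10,-1.85) (3.93,0.49) (2.51,2.86)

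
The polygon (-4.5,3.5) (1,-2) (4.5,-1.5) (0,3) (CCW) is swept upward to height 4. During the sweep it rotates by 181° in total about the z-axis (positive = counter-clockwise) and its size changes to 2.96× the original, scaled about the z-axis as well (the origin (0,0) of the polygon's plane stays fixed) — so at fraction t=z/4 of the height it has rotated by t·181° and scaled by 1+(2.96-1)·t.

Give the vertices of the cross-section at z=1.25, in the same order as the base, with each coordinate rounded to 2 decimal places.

t = z/height = 1.25/4 = 0.3125
s = 1 + (scale-1)·z/height = 1 + (2.96-1)·1.25/4 = 1.612500
θ = twist·z/height = 181°·1.25/4 = 56.5625° = 0.987202 rad
cos θ = 0.551027, sin θ = 0.834487 (intermediates below are computed at full precision and shown rounded to 5 d.p.)
v1: (-4.5,3.5) → rotate → (-5.40033,-1.82660) → ×s → (-8.70803,-2.94539) → (-8.71,-2.95)
v2: (1,-2) → rotate → (2.22000,-0.26757) → ×s → (3.57975,-0.43145) → (3.58,-0.43)
v3: (4.5,-1.5) → rotate → (3.73135,2.92865) → ×s → (6.01681,4.72245) → (6.02,4.72)
v4: (0,3) → rotate → (-2.50346,1.65308) → ×s → (-4.03683,2.66559) → (-4.04,2.67)

Cross-section at z=1.25: (-8.71,-2.95) (3.58,-0.43) (6.02,4.72) (-4.04,2.67)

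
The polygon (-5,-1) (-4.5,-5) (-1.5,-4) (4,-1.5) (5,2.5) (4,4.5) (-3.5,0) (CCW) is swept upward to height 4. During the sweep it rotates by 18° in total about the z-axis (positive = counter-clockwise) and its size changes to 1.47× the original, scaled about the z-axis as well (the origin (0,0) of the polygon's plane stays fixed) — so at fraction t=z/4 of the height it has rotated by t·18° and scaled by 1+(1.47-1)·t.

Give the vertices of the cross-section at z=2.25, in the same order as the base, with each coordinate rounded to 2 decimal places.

Cross-section at z=2.25: (-6.00,-2.36) (-4.49,-7.22) (-0.98,-5.31) (5.31,-0.98) (5.67,4.22) (3.98,6.49) (-4.36,-0.78)

t = z/height = 2.25/4 = 0.5625
s = 1 + (scale-1)·z/height = 1 + (1.47-1)·2.25/4 = 1.264375
θ = twist·z/height = 18°·2.25/4 = 10.1250° = 0.176715 rad
cos θ = 0.984427, sin θ = 0.175796 (intermediates below are computed at full precision and shown rounded to 5 d.p.)
v1: (-5,-1) → rotate → (-4.74634,-1.86341) → ×s → (-6.00115,-2.35605) → (-6.00,-2.36)
v2: (-4.5,-5) → rotate → (-3.55094,-5.71322) → ×s → (-4.48972,-7.22365) → (-4.49,-7.22)
v3: (-1.5,-4) → rotate → (-0.77345,-4.20140) → ×s → (-0.97794,-5.31215) → (-0.98,-5.31)
v4: (4,-1.5) → rotate → (4.20140,-0.77345) → ×s → (5.31215,-0.97794) → (5.31,-0.98)
v5: (5,2.5) → rotate → (4.48264,3.34005) → ×s → (5.66774,4.22307) → (5.67,4.22)
v6: (4,4.5) → rotate → (3.14662,5.13310) → ×s → (3.97851,6.49017) → (3.98,6.49)
v7: (-3.5,0) → rotate → (-3.44549,-0.61529) → ×s → (-4.35640,-0.77795) → (-4.36,-0.78)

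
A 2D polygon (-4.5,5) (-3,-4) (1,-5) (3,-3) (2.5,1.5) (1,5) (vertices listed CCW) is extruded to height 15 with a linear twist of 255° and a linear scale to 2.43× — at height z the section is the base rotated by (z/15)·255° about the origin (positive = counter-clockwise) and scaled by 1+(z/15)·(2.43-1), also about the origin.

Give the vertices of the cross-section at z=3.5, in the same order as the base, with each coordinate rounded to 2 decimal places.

t = z/height = 3.5/15 = 0.233333
s = 1 + (scale-1)·z/height = 1 + (2.43-1)·3.5/15 = 1.333667
θ = twist·z/height = 255°·3.5/15 = 59.5000° = 1.038471 rad
cos θ = 0.507538, sin θ = 0.861629 (intermediates below are computed at full precision and shown rounded to 5 d.p.)
v1: (-4.5,5) → rotate → (-6.59207,-1.33964) → ×s → (-8.79162,-1.78663) → (-8.79,-1.79)
v2: (-3,-4) → rotate → (1.92390,-4.61504) → ×s → (2.56584,-6.15493) → (2.57,-6.15)
v3: (1,-5) → rotate → (4.81568,-1.67606) → ×s → (6.42252,-2.23531) → (6.42,-2.24)
v4: (3,-3) → rotate → (4.10750,1.06227) → ×s → (5.47804,1.41672) → (5.48,1.42)
v5: (2.5,1.5) → rotate → (-0.02360,2.91538) → ×s → (-0.03147,3.88815) → (-0.03,3.89)
v6: (1,5) → rotate → (-3.80061,3.39932) → ×s → (-5.06874,4.53356) → (-5.07,4.53)

Cross-section at z=3.5: (-8.79,-1.79) (2.57,-6.15) (6.42,-2.24) (5.48,1.42) (-0.03,3.89) (-5.07,4.53)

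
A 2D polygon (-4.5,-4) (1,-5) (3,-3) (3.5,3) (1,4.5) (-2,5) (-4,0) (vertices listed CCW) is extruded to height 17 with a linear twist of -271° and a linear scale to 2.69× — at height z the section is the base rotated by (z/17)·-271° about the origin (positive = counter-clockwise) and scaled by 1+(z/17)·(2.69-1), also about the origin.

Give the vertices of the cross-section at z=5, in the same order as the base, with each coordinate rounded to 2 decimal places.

Cross-section at z=5: (-7.10,5.56) (-7.10,-2.81) (-3.62,-5.22) (5.36,-4.35) (6.90,-0.27) (6.83,4.28) (-1.07,5.89)

t = z/height = 5/17 = 0.294118
s = 1 + (scale-1)·z/height = 1 + (2.69-1)·5/17 = 1.497059
θ = twist·z/height = -271°·5/17 = -79.7059° = -1.391130 rad
cos θ = 0.178701, sin θ = -0.983903 (intermediates below are computed at full precision and shown rounded to 5 d.p.)
v1: (-4.5,-4) → rotate → (-4.73977,3.71276) → ×s → (-7.09571,5.55822) → (-7.10,5.56)
v2: (1,-5) → rotate → (-4.74082,-1.87741) → ×s → (-7.09728,-2.81059) → (-7.10,-2.81)
v3: (3,-3) → rotate → (-2.41561,-3.48781) → ×s → (-3.61631,-5.22146) → (-3.62,-5.22)
v4: (3.5,3) → rotate → (3.57716,-2.90756) → ×s → (5.35523,-4.35279) → (5.36,-4.35)
v5: (1,4.5) → rotate → (4.60627,-0.17975) → ×s → (6.89585,-0.26909) → (6.90,-0.27)
v6: (-2,5) → rotate → (4.56211,2.86131) → ×s → (6.82975,4.28355) → (6.83,4.28)
v7: (-4,0) → rotate → (-0.71480,3.93561) → ×s → (-1.07010,5.89185) → (-1.07,5.89)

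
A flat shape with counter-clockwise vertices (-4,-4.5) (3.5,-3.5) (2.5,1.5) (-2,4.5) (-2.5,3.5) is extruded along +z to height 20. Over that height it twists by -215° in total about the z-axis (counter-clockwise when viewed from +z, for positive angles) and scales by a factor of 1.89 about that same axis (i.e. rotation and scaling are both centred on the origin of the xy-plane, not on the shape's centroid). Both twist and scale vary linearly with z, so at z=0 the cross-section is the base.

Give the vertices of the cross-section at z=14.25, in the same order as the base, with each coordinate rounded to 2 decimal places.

t = z/height = 14.25/20 = 0.7125
s = 1 + (scale-1)·z/height = 1 + (1.89-1)·14.25/20 = 1.634125
θ = twist·z/height = -215°·14.25/20 = -153.1875° = -2.673626 rad
cos θ = -0.892487, sin θ = -0.451072 (intermediates below are computed at full precision and shown rounded to 5 d.p.)
v1: (-4,-4.5) → rotate → (1.54012,5.82048) → ×s → (2.51676,9.51140) → (2.52,9.51)
v2: (3.5,-3.5) → rotate → (-4.70246,1.54495) → ×s → (-7.68441,2.52465) → (-7.68,2.52)
v3: (2.5,1.5) → rotate → (-1.55461,-2.46641) → ×s → (-2.54043,-4.03043) → (-2.54,-4.03)
v4: (-2,4.5) → rotate → (3.81480,-3.11405) → ×s → (6.23386,-5.08875) → (6.23,-5.09)
v5: (-2.5,3.5) → rotate → (3.80997,-1.99603) → ×s → (6.22597,-3.26175) → (6.23,-3.26)

Cross-section at z=14.25: (2.52,9.51) (-7.68,2.52) (-2.54,-4.03) (6.23,-5.09) (6.23,-3.26)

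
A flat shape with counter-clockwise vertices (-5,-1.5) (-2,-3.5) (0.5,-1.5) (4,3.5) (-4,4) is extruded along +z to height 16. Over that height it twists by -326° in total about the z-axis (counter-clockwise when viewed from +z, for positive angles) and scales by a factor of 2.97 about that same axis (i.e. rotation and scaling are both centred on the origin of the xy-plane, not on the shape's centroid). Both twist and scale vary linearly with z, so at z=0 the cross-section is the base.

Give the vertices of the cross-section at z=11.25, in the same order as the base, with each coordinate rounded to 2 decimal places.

t = z/height = 11.25/16 = 0.703125
s = 1 + (scale-1)·z/height = 1 + (2.97-1)·11.25/16 = 2.385156
θ = twist·z/height = -326°·11.25/16 = -229.2188° = -4.000622 rad
cos θ = -0.653173, sin θ = 0.757209 (intermediates below are computed at full precision and shown rounded to 5 d.p.)
v1: (-5,-1.5) → rotate → (4.40168,-2.80628) → ×s → (10.49869,-6.69343) → (10.50,-6.69)
v2: (-2,-3.5) → rotate → (3.95658,0.77169) → ×s → (9.43705,1.84059) → (9.44,1.84)
v3: (0.5,-1.5) → rotate → (0.80923,1.35836) → ×s → (1.93013,3.23991) → (1.93,3.24)
v4: (4,3.5) → rotate → (-5.26292,0.74273) → ×s → (-12.55289,1.77153) → (-12.55,1.77)
v5: (-4,4) → rotate → (-0.41614,-5.64153) → ×s → (-0.99257,-13.45592) → (-0.99,-13.46)

Cross-section at z=11.25: (10.50,-6.69) (9.44,1.84) (1.93,3.24) (-12.55,1.77) (-0.99,-13.46)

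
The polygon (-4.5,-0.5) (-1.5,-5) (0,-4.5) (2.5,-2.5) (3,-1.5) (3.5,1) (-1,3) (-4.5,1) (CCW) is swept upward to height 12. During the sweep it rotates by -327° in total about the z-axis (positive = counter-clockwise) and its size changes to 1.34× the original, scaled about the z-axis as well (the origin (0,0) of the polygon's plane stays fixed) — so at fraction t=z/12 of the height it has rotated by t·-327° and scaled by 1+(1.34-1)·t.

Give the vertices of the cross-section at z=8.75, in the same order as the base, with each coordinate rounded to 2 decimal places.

Cross-section at z=8.75: (3.47,-4.46) (6.30,1.67) (4.78,2.94) (1.03,4.29) (-0.36,4.17) (-3.35,3.07) (-2.54,-3.02) (1.88,-5.44)

t = z/height = 8.75/12 = 0.729167
s = 1 + (scale-1)·z/height = 1 + (1.34-1)·8.75/12 = 1.247917
θ = twist·z/height = -327°·8.75/12 = -238.4375° = -4.161519 rad
cos θ = -0.523428, sin θ = 0.852070 (intermediates below are computed at full precision and shown rounded to 5 d.p.)
v1: (-4.5,-0.5) → rotate → (2.78146,-3.57260) → ×s → (3.47103,-4.45831) → (3.47,-4.46)
v2: (-1.5,-5) → rotate → (5.04549,1.33904) → ×s → (6.29635,1.67101) → (6.30,1.67)
v3: (0,-4.5) → rotate → (3.83431,2.35543) → ×s → (4.78490,2.93938) → (4.78,2.94)
v4: (2.5,-2.5) → rotate → (0.82160,3.43875) → ×s → (1.02529,4.29127) → (1.03,4.29)
v5: (3,-1.5) → rotate → (-0.29218,3.34135) → ×s → (-0.36462,4.16973) → (-0.36,4.17)
v6: (3.5,1) → rotate → (-2.68407,2.45882) → ×s → (-3.34949,3.06840) → (-3.35,3.07)
v7: (-1,3) → rotate → (-2.03278,-2.42235) → ×s → (-2.53674,-3.02290) → (-2.54,-3.02)
v8: (-4.5,1) → rotate → (1.50336,-4.35774) → ×s → (1.87607,-5.43810) → (1.88,-5.44)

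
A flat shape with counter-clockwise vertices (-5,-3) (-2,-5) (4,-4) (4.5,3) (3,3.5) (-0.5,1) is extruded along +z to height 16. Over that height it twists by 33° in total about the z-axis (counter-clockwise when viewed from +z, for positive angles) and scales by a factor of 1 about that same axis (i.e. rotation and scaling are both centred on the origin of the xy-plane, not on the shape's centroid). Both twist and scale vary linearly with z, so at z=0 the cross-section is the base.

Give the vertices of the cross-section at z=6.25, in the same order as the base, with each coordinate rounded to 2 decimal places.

Cross-section at z=6.25: (-4.20,-4.04) (-0.83,-5.32) (4.79,-3.01) (3.72,3.93) (2.14,4.08) (-0.71,0.86)

t = z/height = 6.25/16 = 0.390625
s = 1 + (scale-1)·z/height = 1 + (1-1)·6.25/16 = 1.000000
θ = twist·z/height = 33°·6.25/16 = 12.8906° = 0.224984 rad
cos θ = 0.974798, sin θ = 0.223091 (intermediates below are computed at full precision and shown rounded to 5 d.p.)
v1: (-5,-3) → rotate → (-4.20472,-4.03985) → ×s → (-4.20472,-4.03985) → (-4.20,-4.04)
v2: (-2,-5) → rotate → (-0.83414,-5.32017) → ×s → (-0.83414,-5.32017) → (-0.83,-5.32)
v3: (4,-4) → rotate → (4.79155,-3.00683) → ×s → (4.79155,-3.00683) → (4.79,-3.01)
v4: (4.5,3) → rotate → (3.71732,3.92830) → ×s → (3.71732,3.92830) → (3.72,3.93)
v5: (3,3.5) → rotate → (2.14358,4.08106) → ×s → (2.14358,4.08106) → (2.14,4.08)
v6: (-0.5,1) → rotate → (-0.71049,0.86325) → ×s → (-0.71049,0.86325) → (-0.71,0.86)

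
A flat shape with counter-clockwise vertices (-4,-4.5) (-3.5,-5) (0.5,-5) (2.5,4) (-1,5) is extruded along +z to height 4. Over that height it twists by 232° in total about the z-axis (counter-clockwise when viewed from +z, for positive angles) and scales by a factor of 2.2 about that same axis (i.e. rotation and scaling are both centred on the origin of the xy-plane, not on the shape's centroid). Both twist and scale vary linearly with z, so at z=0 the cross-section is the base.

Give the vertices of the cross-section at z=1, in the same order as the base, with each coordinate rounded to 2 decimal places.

t = z/height = 1/4 = 0.25
s = 1 + (scale-1)·z/height = 1 + (2.2-1)·1/4 = 1.300000
θ = twist·z/height = 232°·1/4 = 58.0000° = 1.012291 rad
cos θ = 0.529919, sin θ = 0.848048 (intermediates below are computed at full precision and shown rounded to 5 d.p.)
v1: (-4,-4.5) → rotate → (1.69654,-5.77683) → ×s → (2.20550,-7.50988) → (2.21,-7.51)
v2: (-3.5,-5) → rotate → (2.38552,-5.61776) → ×s → (3.10118,-7.30309) → (3.10,-7.30)
v3: (0.5,-5) → rotate → (4.50520,-2.22557) → ×s → (5.85676,-2.89324) → (5.86,-2.89)
v4: (2.5,4) → rotate → (-2.06739,4.23980) → ×s → (-2.68761,5.51174) → (-2.69,5.51)
v5: (-1,5) → rotate → (-4.77016,1.80155) → ×s → (-6.20121,2.34201) → (-6.20,2.34)

Cross-section at z=1: (2.21,-7.51) (3.10,-7.30) (5.86,-2.89) (-2.69,5.51) (-6.20,2.34)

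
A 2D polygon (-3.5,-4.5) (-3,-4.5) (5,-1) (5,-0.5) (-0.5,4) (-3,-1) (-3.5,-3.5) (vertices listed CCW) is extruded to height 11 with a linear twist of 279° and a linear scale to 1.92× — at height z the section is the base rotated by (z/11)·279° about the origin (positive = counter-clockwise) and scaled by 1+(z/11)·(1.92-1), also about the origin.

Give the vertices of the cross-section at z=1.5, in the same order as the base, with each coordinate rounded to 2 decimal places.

Cross-section at z=1.5: (0.02,-6.42) (0.46,-6.07) (5.13,2.58) (4.78,3.02) (-3.22,3.20) (-1.97,-2.97) (-0.67,-5.53)

t = z/height = 1.5/11 = 0.136364
s = 1 + (scale-1)·z/height = 1 + (1.92-1)·1.5/11 = 1.125455
θ = twist·z/height = 279°·1.5/11 = 38.0455° = 0.664018 rad
cos θ = 0.787522, sin θ = 0.616286 (intermediates below are computed at full precision and shown rounded to 5 d.p.)
v1: (-3.5,-4.5) → rotate → (0.01696,-5.70085) → ×s → (0.01909,-6.41605) → (0.02,-6.42)
v2: (-3,-4.5) → rotate → (0.41072,-5.39271) → ×s → (0.46225,-6.06925) → (0.46,-6.07)
v3: (5,-1) → rotate → (4.55390,2.29391) → ×s → (5.12520,2.58169) → (5.13,2.58)
v4: (5,-0.5) → rotate → (4.24575,2.68767) → ×s → (4.77840,3.02485) → (4.78,3.02)
v5: (-0.5,4) → rotate → (-2.85891,2.84195) → ×s → (-3.21757,3.19848) → (-3.22,3.20)
v6: (-3,-1) → rotate → (-1.74628,-2.63638) → ×s → (-1.96536,-2.96713) → (-1.97,-2.97)
v7: (-3.5,-3.5) → rotate → (-0.59932,-4.91333) → ×s → (-0.67451,-5.52973) → (-0.67,-5.53)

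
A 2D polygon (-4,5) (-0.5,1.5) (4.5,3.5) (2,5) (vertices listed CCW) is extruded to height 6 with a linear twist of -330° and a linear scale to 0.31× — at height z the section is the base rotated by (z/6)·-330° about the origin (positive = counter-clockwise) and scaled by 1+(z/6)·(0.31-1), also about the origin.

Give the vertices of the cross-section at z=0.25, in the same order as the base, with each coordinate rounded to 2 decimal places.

t = z/height = 0.25/6 = 0.0416667
s = 1 + (scale-1)·z/height = 1 + (0.31-1)·0.25/6 = 0.971250
θ = twist·z/height = -330°·0.25/6 = -13.7500° = -0.239983 rad
cos θ = 0.971342, sin θ = -0.237686 (intermediates below are computed at full precision and shown rounded to 5 d.p.)
v1: (-4,5) → rotate → (-2.69694,5.80745) → ×s → (-2.61940,5.64049) → (-2.62,5.64)
v2: (-0.5,1.5) → rotate → (-0.12914,1.57586) → ×s → (-0.12543,1.53055) → (-0.13,1.53)
v3: (4.5,3.5) → rotate → (5.20294,2.33011) → ×s → (5.05336,2.26312) → (5.05,2.26)
v4: (2,5) → rotate → (3.13111,4.38134) → ×s → (3.04109,4.25538) → (3.04,4.26)

Cross-section at z=0.25: (-2.62,5.64) (-0.13,1.53) (5.05,2.26) (3.04,4.26)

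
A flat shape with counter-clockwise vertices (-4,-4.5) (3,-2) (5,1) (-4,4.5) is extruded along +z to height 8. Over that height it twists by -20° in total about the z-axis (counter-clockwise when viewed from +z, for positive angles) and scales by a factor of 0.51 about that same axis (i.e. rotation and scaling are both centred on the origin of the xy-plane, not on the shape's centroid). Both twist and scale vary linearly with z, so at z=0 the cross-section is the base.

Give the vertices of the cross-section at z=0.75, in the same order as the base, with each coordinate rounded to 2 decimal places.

Cross-section at z=0.75: (-3.95,-4.17) (2.80,-2.00) (4.80,0.80) (-3.67,4.42)

t = z/height = 0.75/8 = 0.09375
s = 1 + (scale-1)·z/height = 1 + (0.51-1)·0.75/8 = 0.954063
θ = twist·z/height = -20°·0.75/8 = -1.8750° = -0.032725 rad
cos θ = 0.999465, sin θ = -0.032719 (intermediates below are computed at full precision and shown rounded to 5 d.p.)
v1: (-4,-4.5) → rotate → (-4.14509,-4.36671) → ×s → (-3.95468,-4.16612) → (-3.95,-4.17)
v2: (3,-2) → rotate → (2.93296,-2.09709) → ×s → (2.79822,-2.00075) → (2.80,-2.00)
v3: (5,1) → rotate → (5.03004,0.83587) → ×s → (4.79897,0.79747) → (4.80,0.80)
v4: (-4,4.5) → rotate → (-3.85062,4.62847) → ×s → (-3.67373,4.41585) → (-3.67,4.42)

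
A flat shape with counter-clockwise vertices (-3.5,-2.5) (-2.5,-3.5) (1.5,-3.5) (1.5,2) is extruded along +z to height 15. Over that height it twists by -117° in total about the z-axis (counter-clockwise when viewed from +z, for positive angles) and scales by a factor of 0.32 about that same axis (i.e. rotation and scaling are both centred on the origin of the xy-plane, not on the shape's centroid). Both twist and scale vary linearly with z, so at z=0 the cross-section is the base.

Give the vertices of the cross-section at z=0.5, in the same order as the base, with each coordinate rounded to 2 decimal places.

Cross-section at z=0.5: (-3.58,-2.21) (-2.67,-3.25) (1.23,-3.51) (1.60,1.85)

t = z/height = 0.5/15 = 0.0333333
s = 1 + (scale-1)·z/height = 1 + (0.32-1)·0.5/15 = 0.977333
θ = twist·z/height = -117°·0.5/15 = -3.9000° = -0.068068 rad
cos θ = 0.997684, sin θ = -0.068015 (intermediates below are computed at full precision and shown rounded to 5 d.p.)
v1: (-3.5,-2.5) → rotate → (-3.66193,-2.25616) → ×s → (-3.57893,-2.20502) → (-3.58,-2.21)
v2: (-2.5,-3.5) → rotate → (-2.73226,-3.32186) → ×s → (-2.67033,-3.24656) → (-2.67,-3.25)
v3: (1.5,-3.5) → rotate → (1.25847,-3.59392) → ×s → (1.22995,-3.51246) → (1.23,-3.51)
v4: (1.5,2) → rotate → (1.63256,1.89335) → ×s → (1.59555,1.85043) → (1.60,1.85)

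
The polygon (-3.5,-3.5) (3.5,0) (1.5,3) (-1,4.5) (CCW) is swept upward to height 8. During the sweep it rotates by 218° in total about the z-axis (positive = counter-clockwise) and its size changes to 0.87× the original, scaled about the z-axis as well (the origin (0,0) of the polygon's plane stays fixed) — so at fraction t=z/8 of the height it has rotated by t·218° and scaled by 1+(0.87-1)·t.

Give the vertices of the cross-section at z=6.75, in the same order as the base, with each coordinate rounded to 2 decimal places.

Cross-section at z=6.75: (2.89,3.32) (-3.11,-0.21) (-1.15,-2.76) (1.16,-3.94)

t = z/height = 6.75/8 = 0.84375
s = 1 + (scale-1)·z/height = 1 + (0.87-1)·6.75/8 = 0.890313
θ = twist·z/height = 218°·6.75/8 = 183.9375° = 3.210315 rad
cos θ = -0.997640, sin θ = -0.068668 (intermediates below are computed at full precision and shown rounded to 5 d.p.)
v1: (-3.5,-3.5) → rotate → (3.25140,3.73208) → ×s → (2.89476,3.32272) → (2.89,3.32)
v2: (3.5,0) → rotate → (-3.49174,-0.24034) → ×s → (-3.10874,-0.21398) → (-3.11,-0.21)
v3: (1.5,3) → rotate → (-1.29045,-3.09592) → ×s → (-1.14891,-2.75634) → (-1.15,-2.76)
v4: (-1,4.5) → rotate → (1.30665,-4.42071) → ×s → (1.16332,-3.93581) → (1.16,-3.94)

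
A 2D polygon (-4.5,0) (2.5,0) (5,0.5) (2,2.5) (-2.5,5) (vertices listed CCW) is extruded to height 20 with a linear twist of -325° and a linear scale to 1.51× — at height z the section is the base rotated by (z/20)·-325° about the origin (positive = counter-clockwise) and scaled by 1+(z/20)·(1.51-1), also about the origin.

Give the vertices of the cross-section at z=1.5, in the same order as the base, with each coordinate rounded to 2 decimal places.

Cross-section at z=1.5: (-4.26,1.93) (2.36,-1.07) (4.94,-1.67) (2.96,1.51) (-0.22,5.80)

t = z/height = 1.5/20 = 0.075
s = 1 + (scale-1)·z/height = 1 + (1.51-1)·1.5/20 = 1.038250
θ = twist·z/height = -325°·1.5/20 = -24.3750° = -0.425424 rad
cos θ = 0.910864, sin θ = -0.412707 (intermediates below are computed at full precision and shown rounded to 5 d.p.)
v1: (-4.5,0) → rotate → (-4.09889,1.85718) → ×s → (-4.25567,1.92822) → (-4.26,1.93)
v2: (2.5,0) → rotate → (2.27716,-1.03177) → ×s → (2.36426,-1.07123) → (2.36,-1.07)
v3: (5,0.5) → rotate → (4.76067,-1.60810) → ×s → (4.94277,-1.66961) → (4.94,-1.67)
v4: (2,2.5) → rotate → (2.85350,1.45175) → ×s → (2.96264,1.50727) → (2.96,1.51)
v5: (-2.5,5) → rotate → (-0.21362,5.58609) → ×s → (-0.22180,5.79975) → (-0.22,5.80)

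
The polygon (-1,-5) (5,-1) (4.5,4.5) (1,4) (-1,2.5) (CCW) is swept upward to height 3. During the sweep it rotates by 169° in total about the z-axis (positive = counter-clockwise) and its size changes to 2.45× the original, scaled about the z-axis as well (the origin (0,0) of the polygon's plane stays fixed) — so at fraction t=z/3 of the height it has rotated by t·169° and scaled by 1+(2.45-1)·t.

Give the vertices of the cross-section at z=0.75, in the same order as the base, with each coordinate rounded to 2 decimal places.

Cross-section at z=0.75: (3.57,-5.96) (5.96,3.57) (0.42,8.66) (-2.66,4.95) (-3.30,1.61)

t = z/height = 0.75/3 = 0.25
s = 1 + (scale-1)·z/height = 1 + (2.45-1)·0.75/3 = 1.362500
θ = twist·z/height = 169°·0.75/3 = 42.2500° = 0.737402 rad
cos θ = 0.740218, sin θ = 0.672367 (intermediates below are computed at full precision and shown rounded to 5 d.p.)
v1: (-1,-5) → rotate → (2.62162,-4.37346) → ×s → (3.57195,-5.95884) → (3.57,-5.96)
v2: (5,-1) → rotate → (4.37346,2.62162) → ×s → (5.95884,3.57195) → (5.96,3.57)
v3: (4.5,4.5) → rotate → (0.30533,6.35663) → ×s → (0.41601,8.66091) → (0.42,8.66)
v4: (1,4) → rotate → (-1.94925,3.63324) → ×s → (-2.65585,4.95029) → (-2.66,4.95)
v5: (-1,2.5) → rotate → (-2.42114,1.17818) → ×s → (-3.29880,1.60527) → (-3.30,1.61)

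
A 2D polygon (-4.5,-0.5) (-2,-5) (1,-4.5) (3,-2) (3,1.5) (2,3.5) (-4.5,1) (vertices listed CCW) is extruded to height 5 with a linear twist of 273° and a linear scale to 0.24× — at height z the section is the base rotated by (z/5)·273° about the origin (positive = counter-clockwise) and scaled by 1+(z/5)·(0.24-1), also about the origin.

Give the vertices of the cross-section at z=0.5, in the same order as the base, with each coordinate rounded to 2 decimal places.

t = z/height = 0.5/5 = 0.1
s = 1 + (scale-1)·z/height = 1 + (0.24-1)·0.5/5 = 0.924000
θ = twist·z/height = 273°·0.5/5 = 27.3000° = 0.476475 rad
cos θ = 0.888617, sin θ = 0.458650 (intermediates below are computed at full precision and shown rounded to 5 d.p.)
v1: (-4.5,-0.5) → rotate → (-3.76945,-2.50823) → ×s → (-3.48297,-2.31761) → (-3.48,-2.32)
v2: (-2,-5) → rotate → (0.51601,-5.36039) → ×s → (0.47680,-4.95300) → (0.48,-4.95)
v3: (1,-4.5) → rotate → (2.95254,-3.54013) → ×s → (2.72815,-3.27108) → (2.73,-3.27)
v4: (3,-2) → rotate → (3.58315,-0.40129) → ×s → (3.31083,-0.37079) → (3.31,-0.37)
v5: (3,1.5) → rotate → (1.97788,2.70887) → ×s → (1.82756,2.50300) → (1.83,2.50)
v6: (2,3.5) → rotate → (0.17196,4.02746) → ×s → (0.15889,3.72137) → (0.16,3.72)
v7: (-4.5,1) → rotate → (-4.45743,-1.17531) → ×s → (-4.11866,-1.08598) → (-4.12,-1.09)

Cross-section at z=0.5: (-3.48,-2.32) (0.48,-4.95) (2.73,-3.27) (3.31,-0.37) (1.83,2.50) (0.16,3.72) (-4.12,-1.09)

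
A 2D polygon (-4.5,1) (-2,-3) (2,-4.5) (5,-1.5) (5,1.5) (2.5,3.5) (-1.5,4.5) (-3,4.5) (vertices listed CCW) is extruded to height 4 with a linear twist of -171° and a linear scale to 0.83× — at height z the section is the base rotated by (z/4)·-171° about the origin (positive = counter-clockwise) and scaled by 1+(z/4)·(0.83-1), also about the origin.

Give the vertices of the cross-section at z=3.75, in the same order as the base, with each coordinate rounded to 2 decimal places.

t = z/height = 3.75/4 = 0.9375
s = 1 + (scale-1)·z/height = 1 + (0.83-1)·3.75/4 = 0.840625
θ = twist·z/height = -171°·3.75/4 = -160.3125° = -2.797981 rad
cos θ = -0.941544, sin θ = -0.336890 (intermediates below are computed at full precision and shown rounded to 5 d.p.)
v1: (-4.5,1) → rotate → (4.57384,0.57446) → ×s → (3.84488,0.48291) → (3.84,0.48)
v2: (-2,-3) → rotate → (0.87242,3.49841) → ×s → (0.73338,2.94085) → (0.73,2.94)
v3: (2,-4.5) → rotate → (-3.39909,3.56317) → ×s → (-2.85736,2.99529) → (-2.86,3.00)
v4: (5,-1.5) → rotate → (-5.21306,-0.27213) → ×s → (-4.38222,-0.22876) → (-4.38,-0.23)
v5: (5,1.5) → rotate → (-4.20239,-3.09677) → ×s → (-3.53263,-2.60322) → (-3.53,-2.60)
v6: (2.5,3.5) → rotate → (-1.17475,-4.13763) → ×s → (-0.98752,-3.47819) → (-0.99,-3.48)
v7: (-1.5,4.5) → rotate → (2.92832,-3.73161) → ×s → (2.46162,-3.13689) → (2.46,-3.14)
v8: (-3,4.5) → rotate → (4.34064,-3.22628) → ×s → (3.64885,-2.71209) → (3.65,-2.71)

Cross-section at z=3.75: (3.84,0.48) (0.73,2.94) (-2.86,3.00) (-4.38,-0.23) (-3.53,-2.60) (-0.99,-3.48) (2.46,-3.14) (3.65,-2.71)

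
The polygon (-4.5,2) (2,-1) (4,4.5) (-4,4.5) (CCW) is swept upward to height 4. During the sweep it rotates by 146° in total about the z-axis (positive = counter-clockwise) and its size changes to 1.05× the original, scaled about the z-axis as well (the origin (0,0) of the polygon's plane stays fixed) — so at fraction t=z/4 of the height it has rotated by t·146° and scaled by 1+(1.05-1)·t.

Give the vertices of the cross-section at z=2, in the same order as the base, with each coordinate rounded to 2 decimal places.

t = z/height = 2/4 = 0.5
s = 1 + (scale-1)·z/height = 1 + (1.05-1)·2/4 = 1.025000
θ = twist·z/height = 146°·2/4 = 73.0000° = 1.274090 rad
cos θ = 0.292372, sin θ = 0.956305 (intermediates below are computed at full precision and shown rounded to 5 d.p.)
v1: (-4.5,2) → rotate → (-3.22828,-3.71863) → ×s → (-3.30899,-3.81159) → (-3.31,-3.81)
v2: (2,-1) → rotate → (1.54105,1.62024) → ×s → (1.57957,1.66074) → (1.58,1.66)
v3: (4,4.5) → rotate → (-3.13388,5.14089) → ×s → (-3.21223,5.26941) → (-3.21,5.27)
v4: (-4,4.5) → rotate → (-5.47286,-2.50955) → ×s → (-5.60968,-2.57229) → (-5.61,-2.57)

Cross-section at z=2: (-3.31,-3.81) (1.58,1.66) (-3.21,5.27) (-5.61,-2.57)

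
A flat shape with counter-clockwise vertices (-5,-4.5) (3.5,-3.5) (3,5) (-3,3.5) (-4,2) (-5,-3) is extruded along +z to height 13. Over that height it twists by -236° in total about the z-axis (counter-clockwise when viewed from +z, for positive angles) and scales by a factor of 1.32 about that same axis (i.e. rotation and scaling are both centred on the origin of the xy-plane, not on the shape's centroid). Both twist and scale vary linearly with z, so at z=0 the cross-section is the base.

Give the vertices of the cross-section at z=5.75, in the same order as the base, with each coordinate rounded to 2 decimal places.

t = z/height = 5.75/13 = 0.442308
s = 1 + (scale-1)·z/height = 1 + (1.32-1)·5.75/13 = 1.141538
θ = twist·z/height = -236°·5.75/13 = -104.3846° = -1.821855 rad
cos θ = -0.248430, sin θ = -0.968650 (intermediates below are computed at full precision and shown rounded to 5 d.p.)
v1: (-5,-4.5) → rotate → (-3.11678,5.96118) → ×s → (-3.55792,6.80492) → (-3.56,6.80)
v2: (3.5,-3.5) → rotate → (-4.25978,-2.52077) → ×s → (-4.86270,-2.87756) → (-4.86,-2.88)
v3: (3,5) → rotate → (4.09796,-4.14810) → ×s → (4.67798,-4.73521) → (4.68,-4.74)
v4: (-3,3.5) → rotate → (4.13556,2.03645) → ×s → (4.72091,2.32468) → (4.72,2.32)
v5: (-4,2) → rotate → (2.93102,3.37774) → ×s → (3.34587,3.85582) → (3.35,3.86)
v6: (-5,-3) → rotate → (-1.66380,5.58854) → ×s → (-1.89929,6.37953) → (-1.90,6.38)

Cross-section at z=5.75: (-3.56,6.80) (-4.86,-2.88) (4.68,-4.74) (4.72,2.32) (3.35,3.86) (-1.90,6.38)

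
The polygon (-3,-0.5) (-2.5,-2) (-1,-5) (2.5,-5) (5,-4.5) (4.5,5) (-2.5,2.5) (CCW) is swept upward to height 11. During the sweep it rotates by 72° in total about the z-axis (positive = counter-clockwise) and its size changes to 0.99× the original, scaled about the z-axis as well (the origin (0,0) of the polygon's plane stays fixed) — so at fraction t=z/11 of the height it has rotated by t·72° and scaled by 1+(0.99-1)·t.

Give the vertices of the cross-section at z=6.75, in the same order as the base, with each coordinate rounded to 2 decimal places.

Cross-section at z=6.75: (-1.79,-2.43) (-0.40,-3.16) (2.75,-4.26) (5.25,-1.83) (6.68,0.26) (-0.26,6.68) (-3.51,0.05)

t = z/height = 6.75/11 = 0.613636
s = 1 + (scale-1)·z/height = 1 + (0.99-1)·6.75/11 = 0.993864
θ = twist·z/height = 72°·6.75/11 = 44.1818° = 0.771118 rad
cos θ = 0.717132, sin θ = 0.696938 (intermediates below are computed at full precision and shown rounded to 5 d.p.)
v1: (-3,-0.5) → rotate → (-1.80293,-2.44938) → ×s → (-1.79186,-2.43435) → (-1.79,-2.43)
v2: (-2.5,-2) → rotate → (-0.39895,-3.17661) → ×s → (-0.39651,-3.15711) → (-0.40,-3.16)
v3: (-1,-5) → rotate → (2.76756,-4.28260) → ×s → (2.75057,-4.25632) → (2.75,-4.26)
v4: (2.5,-5) → rotate → (5.27752,-1.84332) → ×s → (5.24513,-1.83200) → (5.25,-1.83)
v5: (5,-4.5) → rotate → (6.72188,0.25759) → ×s → (6.68063,0.25601) → (6.68,0.26)
v6: (4.5,5) → rotate → (-0.25759,6.72188) → ×s → (-0.25601,6.68063) → (-0.26,6.68)
v7: (-2.5,2.5) → rotate → (-3.53517,0.05049) → ×s → (-3.51348,0.05018) → (-3.51,0.05)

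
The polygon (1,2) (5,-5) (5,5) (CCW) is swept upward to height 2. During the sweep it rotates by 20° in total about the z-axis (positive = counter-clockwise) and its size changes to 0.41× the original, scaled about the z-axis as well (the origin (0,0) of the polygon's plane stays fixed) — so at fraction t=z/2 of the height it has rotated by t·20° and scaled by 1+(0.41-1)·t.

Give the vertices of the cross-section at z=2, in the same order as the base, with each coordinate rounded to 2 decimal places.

t = z/height = 2/2 = 1
s = 1 + (scale-1)·z/height = 1 + (0.41-1)·2/2 = 0.410000
θ = twist·z/height = 20°·2/2 = 20.0000° = 0.349066 rad
cos θ = 0.939693, sin θ = 0.342020 (intermediates below are computed at full precision and shown rounded to 5 d.p.)
v1: (1,2) → rotate → (0.25565,2.22141) → ×s → (0.10482,0.91078) → (0.10,0.91)
v2: (5,-5) → rotate → (6.40856,-2.98836) → ×s → (2.62751,-1.22523) → (2.63,-1.23)
v3: (5,5) → rotate → (2.98836,6.40856) → ×s → (1.22523,2.62751) → (1.23,2.63)

Cross-section at z=2: (0.10,0.91) (2.63,-1.23) (1.23,2.63)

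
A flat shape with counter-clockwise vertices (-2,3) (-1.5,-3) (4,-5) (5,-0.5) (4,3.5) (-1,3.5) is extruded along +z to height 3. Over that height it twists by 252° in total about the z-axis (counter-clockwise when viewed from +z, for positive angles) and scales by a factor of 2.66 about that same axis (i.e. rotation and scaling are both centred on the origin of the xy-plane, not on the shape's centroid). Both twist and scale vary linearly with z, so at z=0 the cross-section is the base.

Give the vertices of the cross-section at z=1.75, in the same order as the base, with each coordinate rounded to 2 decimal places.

t = z/height = 1.75/3 = 0.583333
s = 1 + (scale-1)·z/height = 1 + (2.66-1)·1.75/3 = 1.968333
θ = twist·z/height = 252°·1.75/3 = 147.0000° = 2.565634 rad
cos θ = -0.838671, sin θ = 0.544639 (intermediates below are computed at full precision and shown rounded to 5 d.p.)
v1: (-2,3) → rotate → (0.04342,-3.60529) → ×s → (0.08547,-7.09641) → (0.09,-7.10)
v2: (-1.5,-3) → rotate → (2.89192,1.69905) → ×s → (5.69227,3.34430) → (5.69,3.34)
v3: (4,-5) → rotate → (-0.63149,6.37191) → ×s → (-1.24298,12.54204) → (-1.24,12.54)
v4: (5,-0.5) → rotate → (-3.92103,3.14253) → ×s → (-7.71790,6.18555) → (-7.72,6.19)
v5: (4,3.5) → rotate → (-5.26092,-0.75679) → ×s → (-10.35524,-1.48962) → (-10.36,-1.49)
v6: (-1,3.5) → rotate → (-1.06757,-3.47999) → ×s → (-2.10133,-6.84977) → (-2.10,-6.85)

Cross-section at z=1.75: (0.09,-7.10) (5.69,3.34) (-1.24,12.54) (-7.72,6.19) (-10.36,-1.49) (-2.10,-6.85)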